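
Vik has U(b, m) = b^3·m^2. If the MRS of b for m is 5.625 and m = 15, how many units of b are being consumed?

MU_b = 3·b^2·m^2 and MU_m = 2·b^3·m.
MRS = MU_b/MU_m = (3/2)·m/b.
Substitute m = 15: MRS = 22.5/b. Setting 22.5/b = 5.625 gives b = 22.5/5.625 = 4.

b = 4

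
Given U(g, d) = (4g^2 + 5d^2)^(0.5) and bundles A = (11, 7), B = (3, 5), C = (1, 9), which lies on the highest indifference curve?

Bundle A

Evaluate utility at each bundle:
U(A) = 27.000.
U(B) = 12.689.
U(C) = 20.224.
Highest utility is A, so A ≻ C ≻ B.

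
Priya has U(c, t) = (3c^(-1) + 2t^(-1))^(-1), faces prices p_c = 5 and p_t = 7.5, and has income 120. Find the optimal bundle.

For CES with ρ = -1, MRS = (3/2)·(t/c)^2.
Tangency: set MRS = p_c/p_t = 5/7.5 = 2/3.
So (t/c)^2 = 4/9; taking the square root, t/c = 2/3, i.e. t = (2/3)·c.
Substitute into the budget 5·c + 7.5·t = 120: 10·c = 120, so c* = 12 and t* = (2/3)·12 = 8.

c* = 12, t* = 8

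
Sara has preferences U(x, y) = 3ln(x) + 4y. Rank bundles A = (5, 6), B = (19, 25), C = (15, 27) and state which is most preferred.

Bundle C

Evaluate utility at each bundle:
U(A) = 28.828.
U(B) = 108.833.
U(C) = 116.124.
Highest utility is C, so C ≻ B ≻ A.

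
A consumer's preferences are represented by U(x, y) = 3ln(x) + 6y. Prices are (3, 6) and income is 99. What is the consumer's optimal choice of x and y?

x* = 1, y* = 16

MU_x = 3/x, MU_y = 6.
MRS = 3/x ÷ 6.
Tangency: set MRS = p_x/p_y = 3/6 = 0.5.
MRS depends only on x: 0.5/x = 0.5 ⇒ x* = 0.5/0.5 = 1.
From the budget, 6·y = 99 − 3·1 = 96, so y* = 16.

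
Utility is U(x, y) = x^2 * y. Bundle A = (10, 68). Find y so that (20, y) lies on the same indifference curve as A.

y = 17

U(10, 68) = 6800.
Set U(20, y) = 6800 and solve.
With x = 20: 20^2 = 400, so y = 6800/400 = 17.
Check: U(20, 17) = 6800.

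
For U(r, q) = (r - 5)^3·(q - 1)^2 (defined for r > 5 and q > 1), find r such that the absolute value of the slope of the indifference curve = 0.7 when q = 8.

MU_r = 3·(r−5)^2·(q−1)^2, MU_q = 2·(r−5)^3·(q−1).
MRS = (3/2)·(q−1)/(r−5).
Substitute q = 8: MRS = 10.5/(r − 5). Setting this equal to 0.7 gives r − 5 = 10.5/0.7 = 15, so r = 20.

r = 20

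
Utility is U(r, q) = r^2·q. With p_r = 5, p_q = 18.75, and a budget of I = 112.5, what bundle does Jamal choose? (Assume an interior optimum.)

MU_r = 2·r·q and MU_q = r^2.
MRS = MU_r/MU_q = (2/1)·q/r.
Tangency: set MRS = p_r/p_q = 5/18.75 = 4/15.
So (2/1)·q/r = 4/15, i.e. q = (2/15)·r.
Substitute into the budget 5·r + 18.75·q = 112.5: 7.5·r = 112.5, so r* = 15.
Then q* = (2/15)·15 = 2.

r* = 15, q* = 2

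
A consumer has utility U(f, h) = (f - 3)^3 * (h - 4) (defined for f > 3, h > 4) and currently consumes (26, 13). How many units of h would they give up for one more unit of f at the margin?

MRS = 27/23

MU_f = 3·(f−3)^2·(h−4), MU_h = (f−3)^3.
MRS = (3/1)·(h−4)/(f−3).
At (26, 13): MRS = 27/23.
So at (26, 13) the consumer would give up 27/23 units of h for one more unit of f.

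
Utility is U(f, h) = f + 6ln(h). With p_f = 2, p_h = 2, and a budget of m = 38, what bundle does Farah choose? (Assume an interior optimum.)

MU_f = 1, MU_h = 6/h.
MRS = 1 ÷ (6/h).
Tangency: set MRS = p_f/p_h = 2/2 = 1.
MRS depends only on h: (1/6)·h = 1 ⇒ h* = 1/(1/6) = 6.
From the budget, 2·f = 38 − 2·6 = 26, so f* = 13.

f* = 13, h* = 6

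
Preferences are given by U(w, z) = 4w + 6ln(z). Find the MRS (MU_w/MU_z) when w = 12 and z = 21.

MRS = 14

MU_w = 4, MU_z = 6/z.
MRS = 4 ÷ (6/z).
At (12, 21): MRS = 14.
That is, one extra unit of w is worth 14 units of z at the margin.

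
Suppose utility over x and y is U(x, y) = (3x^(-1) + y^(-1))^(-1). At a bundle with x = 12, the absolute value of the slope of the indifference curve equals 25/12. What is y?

For CES with ρ = -1, MRS = (3/1)·(y/x)^2.
Setting (3/1)·(y/12)^2 = 25/12 gives (y/12)^2 = 25/36, so y/12 = 5/6 and y = 10.

y = 10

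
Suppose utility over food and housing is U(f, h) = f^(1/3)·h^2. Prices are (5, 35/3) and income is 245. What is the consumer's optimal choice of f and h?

f* = 7, h* = 18

MU_f = 1/3·f^(-2/3)·h^2 and MU_h = 2·f^(1/3)·h.
MRS = MU_f/MU_h = (1/6)·h/f.
Tangency: set MRS = p_f/p_h = 5/(35/3) = 3/7.
So (1/6)·h/f = 3/7, i.e. h = (18/7)·f.
Substitute into the budget 5·f + (35/3)·h = 245: 35·f = 245, so f* = 7.
Then h* = (18/7)·7 = 18.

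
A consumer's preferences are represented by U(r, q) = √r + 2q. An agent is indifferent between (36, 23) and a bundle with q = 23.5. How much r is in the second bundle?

r = 25

U(36, 23) = 52.
Set U(r, 23.5) = 52 and solve.
With q = 23.5: √r = 52 − 2·23.5 = 5, so √r = 5 and r = 25.
Check: U(25, 23.5) = 52.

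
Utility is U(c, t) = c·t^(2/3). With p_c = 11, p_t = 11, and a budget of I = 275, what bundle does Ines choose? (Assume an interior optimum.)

MU_c = t^(2/3) and MU_t = 2/3·c·t^(-1/3).
MRS = MU_c/MU_t = (1.5)·t/c.
Tangency: set MRS = p_c/p_t = 11/11 = 1.
So (1.5)·t/c = 1, i.e. t = (2/3)·c.
Substitute into the budget 11·c + 11·t = 275: (55/3)·c = 275, so c* = 15.
Then t* = (2/3)·15 = 10.

c* = 15, t* = 10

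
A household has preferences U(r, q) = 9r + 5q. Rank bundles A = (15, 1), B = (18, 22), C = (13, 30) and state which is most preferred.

Bundle B

Evaluate utility at each bundle:
U(A) = 140.
U(B) = 272.
U(C) = 267.
Highest utility is B, so B ≻ C ≻ A.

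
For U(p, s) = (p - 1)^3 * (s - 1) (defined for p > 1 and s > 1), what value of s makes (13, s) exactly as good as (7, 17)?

s = 3

U(7, 17) = 3456.
Set U(13, s) = 3456 and solve.
With p = 13: (13 − 1)^3 = 1728, so (s − 1) = 3456/1728 = 2.
So s = 1 + 2 = 3.
Check: U(13, 3) = 3456.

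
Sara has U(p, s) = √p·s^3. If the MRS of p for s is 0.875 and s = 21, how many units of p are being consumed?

p = 4

MU_p = 0.5·p^(-0.5)·s^3 and MU_s = 3·√p·s^2.
MRS = MU_p/MU_s = (1/6)·s/p.
Substitute s = 21: MRS = 3.5/p. Setting 3.5/p = 0.875 gives p = 3.5/0.875 = 4.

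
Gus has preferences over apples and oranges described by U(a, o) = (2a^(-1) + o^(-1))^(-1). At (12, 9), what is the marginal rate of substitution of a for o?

MRS = 1.125

For CES with ρ = -1, MRS = (2/1)·(o/a)^2.
At (12, 9): MRS = 1.125.
So at (12, 9) the consumer would give up 1.125 units of o for one more unit of a.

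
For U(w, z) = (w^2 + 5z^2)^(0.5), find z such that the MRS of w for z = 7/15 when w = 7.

z = 3

For CES with ρ = 2, MRS = (1/5)·(z/w)^(-1).
Setting (1/5)·(z/7)^(-1) = 7/15 gives (z/7)^(-1) = 7/3, so z/7 = 3/7 and z = 3.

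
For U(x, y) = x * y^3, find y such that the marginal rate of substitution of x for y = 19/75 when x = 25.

MU_x = y^3 and MU_y = 3·x·y^2.
MRS = MU_x/MU_y = (1/3)·y/x.
Substitute x = 25: MRS = y/75. Setting y/75 = 19/75 gives y = (19/75)·75 = 19.

y = 19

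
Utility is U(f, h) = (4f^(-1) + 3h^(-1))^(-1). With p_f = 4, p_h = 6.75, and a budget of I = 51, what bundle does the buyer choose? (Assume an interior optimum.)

f* = 6, h* = 4

For CES with ρ = -1, MRS = (4/3)·(h/f)^2.
Tangency: set MRS = p_f/p_h = 4/6.75 = 16/27.
So (h/f)^2 = 4/9; taking the square root, h/f = 2/3, i.e. h = (2/3)·f.
Substitute into the budget 4·f + 6.75·h = 51: 8.5·f = 51, so f* = 6 and h* = (2/3)·6 = 4.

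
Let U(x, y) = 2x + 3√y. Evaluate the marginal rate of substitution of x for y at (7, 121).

MU_x = 2, MU_y = 3/(2√y).
MRS = 2 ÷ (3/(2√y)).
At (7, 121): MRS = 44/3.
That is, one extra unit of x is worth 44/3 units of y at the margin.

MRS = 44/3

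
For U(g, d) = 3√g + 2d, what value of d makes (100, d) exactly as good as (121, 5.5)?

U(121, 5.5) = 44.
Set U(100, d) = 44 and solve.
With g = 100: √100 = 10, so 2d = 44 − 3·10 = 14 and d = 7.
Check: U(100, 7) = 44.

d = 7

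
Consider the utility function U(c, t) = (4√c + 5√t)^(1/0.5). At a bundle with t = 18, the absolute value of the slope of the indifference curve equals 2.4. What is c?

c = 2

For CES with ρ = 0.5, MRS = (4/5)·√(t/c).
Setting (4/5)·√(18/c) = 2.4 gives √(18/c) = 3, so 18/c = 9 and c = 2.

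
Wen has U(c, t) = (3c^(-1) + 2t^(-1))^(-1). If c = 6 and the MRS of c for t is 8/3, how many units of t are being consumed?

t = 8

For CES with ρ = -1, MRS = (3/2)·(t/c)^2.
Setting (3/2)·(t/6)^2 = 8/3 gives (t/6)^2 = 16/9, so t/6 = 4/3 and t = 8.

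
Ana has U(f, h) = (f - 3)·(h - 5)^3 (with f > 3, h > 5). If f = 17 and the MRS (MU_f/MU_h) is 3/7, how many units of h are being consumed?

MU_f = (h−5)^3, MU_h = 3·(f−3)·(h−5)^2.
MRS = (1/3)·(h−5)/(f−3).
Substitute f = 17: MRS = (h − 5)/42. Setting this equal to 3/7 gives h − 5 = (3/7)·42 = 18, so h = 23.

h = 23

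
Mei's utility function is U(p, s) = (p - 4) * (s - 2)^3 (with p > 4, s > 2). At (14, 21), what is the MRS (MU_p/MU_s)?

MU_p = (s−2)^3, MU_s = 3·(p−4)·(s−2)^2.
MRS = (1/3)·(s−2)/(p−4).
At (14, 21): MRS = 19/30.
The indifference curve has slope −19/30 at this bundle.

MRS = 19/30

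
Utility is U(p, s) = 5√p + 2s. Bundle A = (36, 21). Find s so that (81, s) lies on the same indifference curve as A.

U(36, 21) = 72.
Set U(81, s) = 72 and solve.
With p = 81: √81 = 9, so 2s = 72 − 5·9 = 27 and s = 13.5.
Check: U(81, 13.5) = 72.

s = 13.5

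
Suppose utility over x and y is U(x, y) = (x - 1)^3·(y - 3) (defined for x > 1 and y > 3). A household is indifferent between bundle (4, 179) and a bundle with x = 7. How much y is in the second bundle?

y = 25

U(4, 179) = 4752.
Set U(7, y) = 4752 and solve.
With x = 7: (7 − 1)^3 = 216, so (y − 3) = 4752/216 = 22.
So y = 3 + 22 = 25.
Check: U(7, 25) = 4752.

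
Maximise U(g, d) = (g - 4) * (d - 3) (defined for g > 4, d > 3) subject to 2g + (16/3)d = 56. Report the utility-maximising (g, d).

g* = 12, d* = 6

MU_g = (d−3), MU_d = (g−4).
MRS = (d−3)/(g−4).
Tangency: set MRS = p_g/p_d = 2/(16/3) = 0.375.
So (d − 3)/(g − 4) = 0.375, i.e. (d − 3) = 0.375·(g − 4).
Rewrite the budget in excess-of-subsistence terms: 2·(g − 4) + (16/3)·(d − 3) = 56 − 2·4 − (16/3)·3 = 32.
Substituting, 4·(g − 4) = 32, so g − 4 = 8 and g* = 12.
Then d − 3 = 0.375·8 = 3, so d* = 6.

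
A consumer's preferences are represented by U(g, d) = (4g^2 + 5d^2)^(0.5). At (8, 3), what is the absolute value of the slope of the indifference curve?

MRS = 32/15

For CES with ρ = 2, MRS = (4/5)·(d/g)^(-1).
At (8, 3): MRS = 32/15.
That is, one extra unit of g is worth 32/15 units of d at the margin.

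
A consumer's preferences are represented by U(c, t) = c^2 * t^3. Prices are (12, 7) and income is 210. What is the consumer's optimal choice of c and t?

MU_c = 2·c·t^3 and MU_t = 3·c^2·t^2.
MRS = MU_c/MU_t = (2/3)·t/c.
Tangency: set MRS = p_c/p_t = 12/7.
So (2/3)·t/c = 12/7, i.e. t = (18/7)·c.
Substitute into the budget 12·c + 7·t = 210: 30·c = 210, so c* = 7.
Then t* = (18/7)·7 = 18.

c* = 7, t* = 18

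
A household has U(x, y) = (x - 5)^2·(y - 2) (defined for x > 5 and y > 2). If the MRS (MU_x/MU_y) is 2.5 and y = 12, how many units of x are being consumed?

x = 13

MU_x = 2·(x−5)·(y−2), MU_y = (x−5)^2.
MRS = (2/1)·(y−2)/(x−5).
Substitute y = 12: MRS = 20/(x − 5). Setting this equal to 2.5 gives x − 5 = 20/2.5 = 8, so x = 13.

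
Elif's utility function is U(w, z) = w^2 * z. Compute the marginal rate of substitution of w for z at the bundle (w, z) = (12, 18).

MU_w = 2·w·z and MU_z = w^2.
MRS = MU_w/MU_z = (2/1)·z/w.
At (12, 18): MRS = 3.
So at (12, 18) the consumer would give up 3 units of z for one more unit of w.

MRS = 3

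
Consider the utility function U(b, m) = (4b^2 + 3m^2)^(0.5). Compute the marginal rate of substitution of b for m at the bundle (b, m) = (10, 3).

MRS = 40/9

For CES with ρ = 2, MRS = (4/3)·(m/b)^(-1).
At (10, 3): MRS = 40/9.
The indifference curve has slope −40/9 at this bundle.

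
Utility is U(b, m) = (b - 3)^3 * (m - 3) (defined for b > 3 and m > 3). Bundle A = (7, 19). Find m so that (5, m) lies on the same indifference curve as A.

m = 131

U(7, 19) = 1024.
Set U(5, m) = 1024 and solve.
With b = 5: (5 − 3)^3 = 8, so (m − 3) = 1024/8 = 128.
So m = 3 + 128 = 131.
Check: U(5, 131) = 1024.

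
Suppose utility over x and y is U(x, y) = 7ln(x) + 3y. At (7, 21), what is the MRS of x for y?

MRS = 1/3

MU_x = 7/x, MU_y = 3.
MRS = 7/x ÷ 3.
At (7, 21): MRS = 1/3.
The indifference curve has slope −1/3 at this bundle.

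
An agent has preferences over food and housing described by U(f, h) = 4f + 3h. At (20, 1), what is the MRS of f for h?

MRS = 4/3

MU_f = 4, MU_h = 3, so MRS = 4/3 at every bundle.
At (20, 1): MRS = 4/3.
That is, one extra unit of f is worth 4/3 units of h at the margin.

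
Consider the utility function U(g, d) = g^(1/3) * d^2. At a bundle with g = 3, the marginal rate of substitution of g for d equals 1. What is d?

MU_g = 1/3·g^(-2/3)·d^2 and MU_d = 2·g^(1/3)·d.
MRS = MU_g/MU_d = (1/6)·d/g.
Substitute g = 3: MRS = d/18. Setting d/18 = 1 gives d = 1·18 = 18.

d = 18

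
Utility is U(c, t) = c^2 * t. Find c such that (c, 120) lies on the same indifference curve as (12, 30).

c = 6

U(12, 30) = 4320.
Set U(c, 120) = 4320 and solve.
With t = 120: c^2 = 4320/120 = 36; taking the square root, c = 6.
Check: U(6, 120) = 4320.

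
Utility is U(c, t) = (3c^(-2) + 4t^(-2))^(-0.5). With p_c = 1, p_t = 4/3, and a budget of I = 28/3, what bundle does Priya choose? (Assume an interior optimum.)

c* = 4, t* = 4

For CES with ρ = -2, MRS = (3/4)·(t/c)^3.
Tangency: set MRS = p_c/p_t = 1/(4/3) = 0.75.
So (t/c)^3 = 1; taking the cube root, t/c = 1, i.e. t = c.
Substitute into the budget 1·c + (4/3)·t = 28/3: (7/3)·c = 28/3, so c* = 4 and t* = 4.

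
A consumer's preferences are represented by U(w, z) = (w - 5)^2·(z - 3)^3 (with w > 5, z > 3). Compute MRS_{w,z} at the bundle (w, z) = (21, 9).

MRS = 0.25

MU_w = 2·(w−5)·(z−3)^3, MU_z = 3·(w−5)^2·(z−3)^2.
MRS = (2/3)·(z−3)/(w−5).
At (21, 9): MRS = 0.25.
So at (21, 9) the consumer would give up 0.25 units of z for one more unit of w.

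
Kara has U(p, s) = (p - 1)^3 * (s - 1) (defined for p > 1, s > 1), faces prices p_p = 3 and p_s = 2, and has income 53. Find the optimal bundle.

MU_p = 3·(p−1)^2·(s−1), MU_s = (p−1)^3.
MRS = (3/1)·(s−1)/(p−1).
Tangency: set MRS = p_p/p_s = 3/2 = 1.5.
So (3/1)·(s − 1)/(p − 1) = 1.5, i.e. (s − 1) = 0.5·(p − 1).
Rewrite the budget in excess-of-subsistence terms: 3·(p − 1) + 2·(s − 1) = 53 − 3·1 − 2·1 = 48.
Substituting, 4·(p − 1) = 48, so p − 1 = 12 and p* = 13.
Then s − 1 = 0.5·12 = 6, so s* = 7.

p* = 13, s* = 7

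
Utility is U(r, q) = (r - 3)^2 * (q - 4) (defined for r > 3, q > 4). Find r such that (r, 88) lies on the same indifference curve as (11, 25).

r = 7

U(11, 25) = 1344.
Set U(r, 88) = 1344 and solve.
With q = 88: (88 − 4) = 84, so (r − 3)^2 = 1344/84 = 16.
Taking the square root (with r > 3): r − 3 = 4, so r = 7.
Check: U(7, 88) = 1344.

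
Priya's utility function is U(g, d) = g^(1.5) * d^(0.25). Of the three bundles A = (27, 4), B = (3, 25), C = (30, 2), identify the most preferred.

Evaluate utility at each bundle:
U(A) = 198.409.
U(B) = 11.619.
U(C) = 195.407.
Highest utility is A, so A ≻ C ≻ B.

Bundle A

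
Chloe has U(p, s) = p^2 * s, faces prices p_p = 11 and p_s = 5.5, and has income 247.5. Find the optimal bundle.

p* = 15, s* = 15

MU_p = 2·p·s and MU_s = p^2.
MRS = MU_p/MU_s = (2/1)·s/p.
Tangency: set MRS = p_p/p_s = 11/5.5 = 2.
So (2/1)·s/p = 2, i.e. s = p.
Substitute into the budget 11·p + 5.5·s = 247.5: 16.5·p = 247.5, so p* = 15.
Then s* = 15.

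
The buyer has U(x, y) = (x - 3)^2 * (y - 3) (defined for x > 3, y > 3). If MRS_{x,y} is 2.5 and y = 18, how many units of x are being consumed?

x = 15

MU_x = 2·(x−3)·(y−3), MU_y = (x−3)^2.
MRS = (2/1)·(y−3)/(x−3).
Substitute y = 18: MRS = 30/(x − 3). Setting this equal to 2.5 gives x − 3 = 30/2.5 = 12, so x = 15.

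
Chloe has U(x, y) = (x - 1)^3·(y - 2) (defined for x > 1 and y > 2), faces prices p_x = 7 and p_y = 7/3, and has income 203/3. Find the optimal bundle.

MU_x = 3·(x−1)^2·(y−2), MU_y = (x−1)^3.
MRS = (3/1)·(y−2)/(x−1).
Tangency: set MRS = p_x/p_y = 7/(7/3) = 3.
So (3/1)·(y − 2)/(x − 1) = 3, i.e. (y − 2) = (x − 1).
Rewrite the budget in excess-of-subsistence terms: 7·(x − 1) + (7/3)·(y − 2) = 203/3 − 7·1 − (7/3)·2 = 56.
Substituting, (28/3)·(x − 1) = 56, so x − 1 = 6 and x* = 7.
Then y − 2 = 6, so y* = 8.

x* = 7, y* = 8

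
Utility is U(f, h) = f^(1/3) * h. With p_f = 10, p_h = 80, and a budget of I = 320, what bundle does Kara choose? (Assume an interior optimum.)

f* = 8, h* = 3

MU_f = 1/3·f^(-2/3)·h and MU_h = f^(1/3).
MRS = MU_f/MU_h = (1/3)·h/f.
Tangency: set MRS = p_f/p_h = 10/80 = 0.125.
So (1/3)·h/f = 0.125, i.e. h = 0.375·f.
Substitute into the budget 10·f + 80·h = 320: 40·f = 320, so f* = 8.
Then h* = 0.375·8 = 3.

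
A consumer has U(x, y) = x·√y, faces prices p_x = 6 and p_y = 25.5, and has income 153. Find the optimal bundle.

x* = 17, y* = 2

MU_x = √y and MU_y = 0.5·x·y^(-0.5).
MRS = MU_x/MU_y = (2)·y/x.
Tangency: set MRS = p_x/p_y = 6/25.5 = 4/17.
So (2)·y/x = 4/17, i.e. y = (2/17)·x.
Substitute into the budget 6·x + 25.5·y = 153: 9·x = 153, so x* = 17.
Then y* = (2/17)·17 = 2.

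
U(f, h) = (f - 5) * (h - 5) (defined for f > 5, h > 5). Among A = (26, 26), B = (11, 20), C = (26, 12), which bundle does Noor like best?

Bundle A

Evaluate utility at each bundle:
U(A) = 441.
U(B) = 90.
U(C) = 147.
Highest utility is A, so A ≻ C ≻ B.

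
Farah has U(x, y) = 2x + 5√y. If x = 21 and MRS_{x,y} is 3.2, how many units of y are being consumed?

y = 16

MU_x = 2, MU_y = 5/(2√y).
MRS = 2 ÷ (5/(2√y)).
MRS depends only on y: 0.8·√y = 3.2 ⇒ √y = 3.2/0.8 = 4 ⇒ y = 16.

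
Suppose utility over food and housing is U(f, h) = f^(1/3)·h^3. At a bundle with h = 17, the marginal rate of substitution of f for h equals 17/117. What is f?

MU_f = 1/3·f^(-2/3)·h^3 and MU_h = 3·f^(1/3)·h^2.
MRS = MU_f/MU_h = (1/9)·h/f.
Substitute h = 17: MRS = (17/9)/f. Setting (17/9)/f = 17/117 gives f = (17/9)/(17/117) = 13.

f = 13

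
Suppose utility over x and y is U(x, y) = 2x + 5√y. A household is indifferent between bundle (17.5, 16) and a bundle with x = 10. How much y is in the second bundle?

y = 49

U(17.5, 16) = 55.
Set U(10, y) = 55 and solve.
With x = 10: 5√y = 55 − 2·10 = 35, so √y = 7 and y = 49.
Check: U(10, 49) = 55.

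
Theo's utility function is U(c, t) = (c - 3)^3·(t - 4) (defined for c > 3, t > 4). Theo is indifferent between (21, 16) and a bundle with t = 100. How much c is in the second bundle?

U(21, 16) = 69984.
Set U(c, 100) = 69984 and solve.
With t = 100: (100 − 4) = 96, so (c − 3)^3 = 69984/96 = 729.
Taking the cube root (with c > 3): c − 3 = 9, so c = 12.
Check: U(12, 100) = 69984.

c = 12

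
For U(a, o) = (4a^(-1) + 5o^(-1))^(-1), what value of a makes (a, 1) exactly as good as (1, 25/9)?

U depends on (a, o) only through S = 4a^(-1) + 5o^(-1), so equal utility means equal S. At (1, 25/9): S = 5.8.
With o = 1: 5·1^(-1) = 5, so 4a^(-1) = 5.8 − 5 = 0.8, i.e. a^(-1) = 0.2.
Hence a = 1/0.2 = 5.
Check: U(5, 1) = 0.1724.

a = 5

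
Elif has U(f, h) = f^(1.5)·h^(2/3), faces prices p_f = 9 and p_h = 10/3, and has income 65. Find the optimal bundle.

MU_f = 1.5·√f·h^(2/3) and MU_h = 2/3·f^(1.5)·h^(-1/3).
MRS = MU_f/MU_h = (2.25)·h/f.
Tangency: set MRS = p_f/p_h = 9/(10/3) = 2.7.
So (2.25)·h/f = 2.7, i.e. h = 1.2·f.
Substitute into the budget 9·f + (10/3)·h = 65: 13·f = 65, so f* = 5.
Then h* = 1.2·5 = 6.

f* = 5, h* = 6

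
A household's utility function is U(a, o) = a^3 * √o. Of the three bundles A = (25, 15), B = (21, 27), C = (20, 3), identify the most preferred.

Bundle A

Evaluate utility at each bundle:
U(A) = 60515.365.
U(B) = 48121.568.
U(C) = 13856.406.
Highest utility is A, so A ≻ B ≻ C.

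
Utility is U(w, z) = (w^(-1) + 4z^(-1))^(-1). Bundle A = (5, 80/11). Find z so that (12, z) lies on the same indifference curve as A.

U depends on (w, z) only through S = w^(-1) + 4z^(-1), so equal utility means equal S. At (5, 80/11): S = 0.75.
With w = 12: 12^(-1) = 1/12, so 4z^(-1) = 0.75 − 1/12 = 2/3, i.e. z^(-1) = 1/6.
Hence z = 1/(1/6) = 6.
Check: U(12, 6) = 1.3333.

z = 6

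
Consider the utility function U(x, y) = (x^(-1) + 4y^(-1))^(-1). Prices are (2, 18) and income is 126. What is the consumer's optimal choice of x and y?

For CES with ρ = -1, MRS = (1/4)·(y/x)^2.
Tangency: set MRS = p_x/p_y = 2/18 = 1/9.
So (y/x)^2 = 4/9; taking the square root, y/x = 2/3, i.e. y = (2/3)·x.
Substitute into the budget 2·x + 18·y = 126: 14·x = 126, so x* = 9 and y* = (2/3)·9 = 6.

x* = 9, y* = 6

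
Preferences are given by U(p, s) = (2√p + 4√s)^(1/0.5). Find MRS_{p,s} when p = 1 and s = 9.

MRS = 1.5

For CES with ρ = 0.5, MRS = (2/4)·√(s/p).
At (1, 9): MRS = 1.5.
That is, one extra unit of p is worth 1.5 units of s at the margin.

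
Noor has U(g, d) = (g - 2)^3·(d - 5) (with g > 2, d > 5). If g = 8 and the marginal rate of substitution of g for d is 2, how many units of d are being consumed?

MU_g = 3·(g−2)^2·(d−5), MU_d = (g−2)^3.
MRS = (3/1)·(d−5)/(g−2).
Substitute g = 8: MRS = (d − 5)/2. Setting this equal to 2 gives d − 5 = 2·2 = 4, so d = 9.

d = 9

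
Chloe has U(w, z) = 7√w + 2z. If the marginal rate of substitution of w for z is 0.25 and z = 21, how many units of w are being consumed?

MU_w = 7/(2√w), MU_z = 2.
MRS = 7/(2√w) ÷ 2.
MRS depends only on w: 1.75/√w = 0.25 ⇒ √w = 1.75/0.25 = 7 ⇒ w = 49.

w = 49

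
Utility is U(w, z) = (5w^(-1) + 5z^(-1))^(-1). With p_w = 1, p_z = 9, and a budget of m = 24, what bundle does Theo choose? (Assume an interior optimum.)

For CES with ρ = -1, MRS = (z/w)^2.
Tangency: set MRS = p_w/p_z = 1/9.
So (z/w)^2 = 1/9; taking the square root, z/w = 1/3, i.e. z = (1/3)·w.
Substitute into the budget 1·w + 9·z = 24: 4·w = 24, so w* = 6 and z* = (1/3)·6 = 2.

w* = 6, z* = 2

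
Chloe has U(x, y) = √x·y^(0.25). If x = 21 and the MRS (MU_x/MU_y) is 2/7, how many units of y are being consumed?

y = 3

MU_x = 0.5·x^(-0.5)·y^(0.25) and MU_y = 0.25·√x·y^(-0.75).
MRS = MU_x/MU_y = (2)·y/x.
Substitute x = 21: MRS = y/10.5. Setting y/10.5 = 2/7 gives y = (2/7)·10.5 = 3.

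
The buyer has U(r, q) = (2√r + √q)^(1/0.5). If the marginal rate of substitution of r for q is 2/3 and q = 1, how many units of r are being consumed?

r = 9

For CES with ρ = 0.5, MRS = (2/1)·√(q/r).
Setting (2/1)·√(1/r) = 2/3 gives √(1/r) = 1/3, so 1/r = 1/9 and r = 9.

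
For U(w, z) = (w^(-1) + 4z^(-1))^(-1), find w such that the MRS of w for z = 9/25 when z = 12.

w = 10

For CES with ρ = -1, MRS = (1/4)·(z/w)^2.
Setting (1/4)·(12/w)^2 = 9/25 gives (12/w)^2 = 36/25, so 12/w = 1.2 and w = 10.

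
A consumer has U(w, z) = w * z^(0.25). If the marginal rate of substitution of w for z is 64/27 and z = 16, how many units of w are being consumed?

w = 27

MU_w = z^(0.25) and MU_z = 0.25·w·z^(-0.75).
MRS = MU_w/MU_z = (4)·z/w.
Substitute z = 16: MRS = 64/w. Setting 64/w = 64/27 gives w = 64/(64/27) = 27.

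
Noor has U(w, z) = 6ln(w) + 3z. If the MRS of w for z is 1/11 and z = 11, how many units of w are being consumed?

w = 22

MU_w = 6/w, MU_z = 3.
MRS = 6/w ÷ 3.
MRS depends only on w: 2/w = 1/11 ⇒ w = 2/(1/11) = 22.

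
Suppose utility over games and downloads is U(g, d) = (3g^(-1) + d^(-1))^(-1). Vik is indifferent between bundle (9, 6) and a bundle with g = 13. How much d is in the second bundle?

U depends on (g, d) only through S = 3g^(-1) + d^(-1), so equal utility means equal S. At (9, 6): S = 0.5.
With g = 13: 3·13^(-1) = 3/13, so d^(-1) = 0.5 − 3/13 = 7/26.
Hence d = 1/(7/26) = 26/7.
Check: U(13, 26/7) = 2.

d = 26/7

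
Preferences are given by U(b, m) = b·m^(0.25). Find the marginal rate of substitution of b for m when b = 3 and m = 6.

MRS = 8

MU_b = m^(0.25) and MU_m = 0.25·b·m^(-0.75).
MRS = MU_b/MU_m = (4)·m/b.
At (3, 6): MRS = 8.
So at (3, 6) the consumer would give up 8 units of m for one more unit of b.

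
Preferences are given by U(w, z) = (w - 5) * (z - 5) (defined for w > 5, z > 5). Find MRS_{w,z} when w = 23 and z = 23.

MU_w = (z−5), MU_z = (w−5).
MRS = (z−5)/(w−5).
At (23, 23): MRS = 1.
The indifference curve has slope −1 at this bundle.

MRS = 1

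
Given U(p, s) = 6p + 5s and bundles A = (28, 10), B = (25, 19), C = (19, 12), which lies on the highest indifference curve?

Bundle B

Evaluate utility at each bundle:
U(A) = 218.
U(B) = 245.
U(C) = 174.
Highest utility is B, so B ≻ A ≻ C.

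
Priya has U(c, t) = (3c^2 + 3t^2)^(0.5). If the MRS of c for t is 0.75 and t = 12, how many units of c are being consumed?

c = 9

For CES with ρ = 2, MRS = (t/c)^(-1).
Setting (12/c)^(-1) = 0.75 gives 12/c = 4/3 and c = 9.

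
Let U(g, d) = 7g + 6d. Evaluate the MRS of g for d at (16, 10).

MRS = 7/6

MU_g = 7, MU_d = 6, so MRS = 7/6 at every bundle.
At (16, 10): MRS = 7/6.
The indifference curve has slope −7/6 at this bundle.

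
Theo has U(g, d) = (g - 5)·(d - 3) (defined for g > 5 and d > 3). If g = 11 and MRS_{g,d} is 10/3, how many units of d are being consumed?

MU_g = (d−3), MU_d = (g−5).
MRS = (d−3)/(g−5).
Substitute g = 11: MRS = (d − 3)/6. Setting this equal to 10/3 gives d − 3 = (10/3)·6 = 20, so d = 23.

d = 23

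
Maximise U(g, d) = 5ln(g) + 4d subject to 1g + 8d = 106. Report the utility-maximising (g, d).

MU_g = 5/g, MU_d = 4.
MRS = 5/g ÷ 4.
Tangency: set MRS = p_g/p_d = 1/8 = 0.125.
MRS depends only on g: 1.25/g = 0.125 ⇒ g* = 1.25/0.125 = 10.
From the budget, 8·d = 106 − 1·10 = 96, so d* = 12.

g* = 10, d* = 12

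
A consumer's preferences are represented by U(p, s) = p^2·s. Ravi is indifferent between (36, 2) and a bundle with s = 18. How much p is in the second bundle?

U(36, 2) = 2592.
Set U(p, 18) = 2592 and solve.
With s = 18: p^2 = 2592/18 = 144; taking the square root, p = 12.
Check: U(12, 18) = 2592.

p = 12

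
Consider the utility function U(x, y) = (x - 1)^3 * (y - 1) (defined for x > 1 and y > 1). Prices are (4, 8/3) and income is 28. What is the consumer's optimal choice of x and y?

MU_x = 3·(x−1)^2·(y−1), MU_y = (x−1)^3.
MRS = (3/1)·(y−1)/(x−1).
Tangency: set MRS = p_x/p_y = 4/(8/3) = 1.5.
So (3/1)·(y − 1)/(x − 1) = 1.5, i.e. (y − 1) = 0.5·(x − 1).
Rewrite the budget in excess-of-subsistence terms: 4·(x − 1) + (8/3)·(y − 1) = 28 − 4·1 − (8/3)·1 = 64/3.
Substituting, (16/3)·(x − 1) = 64/3, so x − 1 = 4 and x* = 5.
Then y − 1 = 0.5·4 = 2, so y* = 3.

x* = 5, y* = 3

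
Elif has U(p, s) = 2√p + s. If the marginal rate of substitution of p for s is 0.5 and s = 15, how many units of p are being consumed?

MU_p = 2/(2√p), MU_s = 1.
MRS = 2/(2√p) ÷ 1.
MRS depends only on p: 1/√p = 0.5 ⇒ √p = 1/0.5 = 2 ⇒ p = 4.

p = 4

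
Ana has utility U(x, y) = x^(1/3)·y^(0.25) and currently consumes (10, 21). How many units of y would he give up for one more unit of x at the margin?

MRS = 2.8

MU_x = 1/3·x^(-2/3)·y^(0.25) and MU_y = 0.25·x^(1/3)·y^(-0.75).
MRS = MU_x/MU_y = (4/3)·y/x.
At (10, 21): MRS = 2.8.
The indifference curve has slope −2.8 at this bundle.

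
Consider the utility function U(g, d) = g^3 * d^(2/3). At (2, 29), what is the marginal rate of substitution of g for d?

MU_g = 3·g^2·d^(2/3) and MU_d = 2/3·g^3·d^(-1/3).
MRS = MU_g/MU_d = (4.5)·d/g.
At (2, 29): MRS = 65.25.
So at (2, 29) the consumer would give up 65.25 units of d for one more unit of g.

MRS = 65.25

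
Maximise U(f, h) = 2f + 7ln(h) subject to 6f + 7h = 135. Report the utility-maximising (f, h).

MU_f = 2, MU_h = 7/h.
MRS = 2 ÷ (7/h).
Tangency: set MRS = p_f/p_h = 6/7.
MRS depends only on h: (2/7)·h = 6/7 ⇒ h* = (6/7)/(2/7) = 3.
From the budget, 6·f = 135 − 7·3 = 114, so f* = 19.

f* = 19, h* = 3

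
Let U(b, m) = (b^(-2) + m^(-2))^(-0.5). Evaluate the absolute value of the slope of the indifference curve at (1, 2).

For CES with ρ = -2, MRS = (m/b)^3.
At (1, 2): MRS = 8.
The indifference curve has slope −8 at this bundle.

MRS = 8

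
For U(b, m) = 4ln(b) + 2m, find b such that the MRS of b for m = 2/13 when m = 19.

MU_b = 4/b, MU_m = 2.
MRS = 4/b ÷ 2.
MRS depends only on b: 2/b = 2/13 ⇒ b = 2/(2/13) = 13.

b = 13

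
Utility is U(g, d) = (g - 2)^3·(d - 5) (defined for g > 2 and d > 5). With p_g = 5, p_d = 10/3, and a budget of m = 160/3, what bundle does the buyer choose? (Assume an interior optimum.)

g* = 6, d* = 7

MU_g = 3·(g−2)^2·(d−5), MU_d = (g−2)^3.
MRS = (3/1)·(d−5)/(g−2).
Tangency: set MRS = p_g/p_d = 5/(10/3) = 1.5.
So (3/1)·(d − 5)/(g − 2) = 1.5, i.e. (d − 5) = 0.5·(g − 2).
Rewrite the budget in excess-of-subsistence terms: 5·(g − 2) + (10/3)·(d − 5) = 160/3 − 5·2 − (10/3)·5 = 80/3.
Substituting, (20/3)·(g − 2) = 80/3, so g − 2 = 4 and g* = 6.
Then d − 5 = 0.5·4 = 2, so d* = 7.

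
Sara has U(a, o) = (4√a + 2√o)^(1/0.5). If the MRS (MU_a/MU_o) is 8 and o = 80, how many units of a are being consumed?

a = 5

For CES with ρ = 0.5, MRS = (4/2)·√(o/a).
Setting (4/2)·√(80/a) = 8 gives √(80/a) = 4, so 80/a = 16 and a = 5.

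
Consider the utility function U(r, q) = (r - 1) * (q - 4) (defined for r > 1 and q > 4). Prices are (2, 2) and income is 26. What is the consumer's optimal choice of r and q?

MU_r = (q−4), MU_q = (r−1).
MRS = (q−4)/(r−1).
Tangency: set MRS = p_r/p_q = 2/2 = 1.
So (q − 4)/(r − 1) = 1, i.e. (q − 4) = (r − 1).
Rewrite the budget in excess-of-subsistence terms: 2·(r − 1) + 2·(q − 4) = 26 − 2·1 − 2·4 = 16.
Substituting, 4·(r − 1) = 16, so r − 1 = 4 and r* = 5.
Then q − 4 = 4, so q* = 8.

r* = 5, q* = 8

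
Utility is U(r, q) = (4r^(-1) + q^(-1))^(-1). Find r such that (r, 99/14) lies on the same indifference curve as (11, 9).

U depends on (r, q) only through S = 4r^(-1) + q^(-1), so equal utility means equal S. At (11, 9): S = 47/99.
With q = 99/14: (99/14)^(-1) = 14/99, so 4r^(-1) = 47/99 − 14/99 = 1/3, i.e. r^(-1) = 1/12.
Hence r = 1/(1/12) = 12.
Check: U(12, 99/14) = 2.1064.

r = 12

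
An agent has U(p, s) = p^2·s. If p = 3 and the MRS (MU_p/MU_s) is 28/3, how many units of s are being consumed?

MU_p = 2·p·s and MU_s = p^2.
MRS = MU_p/MU_s = (2/1)·s/p.
Substitute p = 3: MRS = s/1.5. Setting s/1.5 = 28/3 gives s = (28/3)·1.5 = 14.

s = 14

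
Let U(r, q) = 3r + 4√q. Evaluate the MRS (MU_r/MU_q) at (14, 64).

MRS = 12

MU_r = 3, MU_q = 4/(2√q).
MRS = 3 ÷ (4/(2√q)).
At (14, 64): MRS = 12.
So at (14, 64) the consumer would give up 12 units of q for one more unit of r.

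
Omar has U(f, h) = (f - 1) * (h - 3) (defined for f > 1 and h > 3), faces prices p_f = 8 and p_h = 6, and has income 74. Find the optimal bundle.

MU_f = (h−3), MU_h = (f−1).
MRS = (h−3)/(f−1).
Tangency: set MRS = p_f/p_h = 8/6 = 4/3.
So (h − 3)/(f − 1) = 4/3, i.e. (h − 3) = (4/3)·(f − 1).
Rewrite the budget in excess-of-subsistence terms: 8·(f − 1) + 6·(h − 3) = 74 − 8·1 − 6·3 = 48.
Substituting, 16·(f − 1) = 48, so f − 1 = 3 and f* = 4.
Then h − 3 = (4/3)·3 = 4, so h* = 7.

f* = 4, h* = 7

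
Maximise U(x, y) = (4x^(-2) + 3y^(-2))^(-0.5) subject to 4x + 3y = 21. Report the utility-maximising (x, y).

For CES with ρ = -2, MRS = (4/3)·(y/x)^3.
Tangency: set MRS = p_x/p_y = 4/3.
So (y/x)^3 = 1; taking the cube root, y/x = 1, i.e. y = x.
Substitute into the budget 4·x + 3·y = 21: 7·x = 21, so x* = 3 and y* = 3.

x* = 3, y* = 3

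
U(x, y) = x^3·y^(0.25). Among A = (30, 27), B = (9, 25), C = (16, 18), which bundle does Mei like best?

Bundle A

Evaluate utility at each bundle:
U(A) = 61546.691.
U(B) = 1630.094.
U(C) = 8436.806.
Highest utility is A, so A ≻ C ≻ B.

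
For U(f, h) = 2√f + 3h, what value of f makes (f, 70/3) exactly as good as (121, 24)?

f = 144

U(121, 24) = 94.
Set U(f, 70/3) = 94 and solve.
With h = 70/3: 2√f = 94 − 3·70/3 = 24, so √f = 12 and f = 144.
Check: U(144, 70/3) = 94.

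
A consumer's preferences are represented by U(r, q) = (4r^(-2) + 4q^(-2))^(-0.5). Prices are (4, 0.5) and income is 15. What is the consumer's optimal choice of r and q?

r* = 3, q* = 6

For CES with ρ = -2, MRS = (q/r)^3.
Tangency: set MRS = p_r/p_q = 4/0.5 = 8.
So (q/r)^3 = 8; taking the cube root, q/r = 2, i.e. q = 2·r.
Substitute into the budget 4·r + 0.5·q = 15: 5·r = 15, so r* = 3 and q* = 2·3 = 6.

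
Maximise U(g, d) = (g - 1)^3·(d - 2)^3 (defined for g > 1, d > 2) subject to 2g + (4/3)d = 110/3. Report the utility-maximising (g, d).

g* = 9, d* = 14

MU_g = 3·(g−1)^2·(d−2)^3, MU_d = 3·(g−1)^3·(d−2)^2.
MRS = (d−2)/(g−1).
Tangency: set MRS = p_g/p_d = 2/(4/3) = 1.5.
So (d − 2)/(g − 1) = 1.5, i.e. (d − 2) = 1.5·(g − 1).
Rewrite the budget in excess-of-subsistence terms: 2·(g − 1) + (4/3)·(d − 2) = 110/3 − 2·1 − (4/3)·2 = 32.
Substituting, 4·(g − 1) = 32, so g − 1 = 8 and g* = 9.
Then d − 2 = 1.5·8 = 12, so d* = 14.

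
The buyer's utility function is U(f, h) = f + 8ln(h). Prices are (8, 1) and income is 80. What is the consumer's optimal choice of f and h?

f* = 2, h* = 64

MU_f = 1, MU_h = 8/h.
MRS = 1 ÷ (8/h).
Tangency: set MRS = p_f/p_h = 8/1 = 8.
MRS depends only on h: 0.125·h = 8 ⇒ h* = 8/0.125 = 64.
From the budget, 8·f = 80 − 1·64 = 16, so f* = 2.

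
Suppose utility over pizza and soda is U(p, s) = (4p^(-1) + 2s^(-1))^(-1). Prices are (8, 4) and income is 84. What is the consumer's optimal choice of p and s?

p* = 7, s* = 7

For CES with ρ = -1, MRS = (4/2)·(s/p)^2.
Tangency: set MRS = p_p/p_s = 8/4 = 2.
So (s/p)^2 = 1; taking the square root, s/p = 1, i.e. s = p.
Substitute into the budget 8·p + 4·s = 84: 12·p = 84, so p* = 7 and s* = 7.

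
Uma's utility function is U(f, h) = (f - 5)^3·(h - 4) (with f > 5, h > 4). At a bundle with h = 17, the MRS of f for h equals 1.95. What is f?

MU_f = 3·(f−5)^2·(h−4), MU_h = (f−5)^3.
MRS = (3/1)·(h−4)/(f−5).
Substitute h = 17: MRS = 39/(f − 5). Setting this equal to 1.95 gives f − 5 = 39/1.95 = 20, so f = 25.

f = 25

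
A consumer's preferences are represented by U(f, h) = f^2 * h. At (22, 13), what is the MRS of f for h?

MU_f = 2·f·h and MU_h = f^2.
MRS = MU_f/MU_h = (2/1)·h/f.
At (22, 13): MRS = 13/11.
That is, one extra unit of f is worth 13/11 units of h at the margin.

MRS = 13/11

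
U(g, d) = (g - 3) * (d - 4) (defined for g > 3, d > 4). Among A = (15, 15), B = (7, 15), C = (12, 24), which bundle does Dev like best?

Evaluate utility at each bundle:
U(A) = 132.
U(B) = 44.
U(C) = 180.
Highest utility is C, so C ≻ A ≻ B.

Bundle C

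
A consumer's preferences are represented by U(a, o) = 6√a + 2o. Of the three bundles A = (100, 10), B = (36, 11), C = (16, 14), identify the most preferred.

Bundle A

Evaluate utility at each bundle:
U(A) = 80.000.
U(B) = 58.000.
U(C) = 52.000.
Highest utility is A, so A ≻ B ≻ C.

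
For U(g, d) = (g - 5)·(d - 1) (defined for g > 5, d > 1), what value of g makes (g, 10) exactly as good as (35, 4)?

U(35, 4) = 90.
Set U(g, 10) = 90 and solve.
With d = 10: (10 − 1) = 9, so (g − 5) = 90/9 = 10.
So g = 5 + 10 = 15.
Check: U(15, 10) = 90.

g = 15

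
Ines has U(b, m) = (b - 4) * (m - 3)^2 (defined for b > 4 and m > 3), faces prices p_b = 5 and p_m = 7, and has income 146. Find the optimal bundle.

MU_b = (m−3)^2, MU_m = 2·(b−4)·(m−3).
MRS = (1/2)·(m−3)/(b−4).
Tangency: set MRS = p_b/p_m = 5/7.
So (1/2)·(m − 3)/(b − 4) = 5/7, i.e. (m − 3) = (10/7)·(b − 4).
Rewrite the budget in excess-of-subsistence terms: 5·(b − 4) + 7·(m − 3) = 146 − 5·4 − 7·3 = 105.
Substituting, 15·(b − 4) = 105, so b − 4 = 7 and b* = 11.
Then m − 3 = (10/7)·7 = 10, so m* = 13.

b* = 11, m* = 13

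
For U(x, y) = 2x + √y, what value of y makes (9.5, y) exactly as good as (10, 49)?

U(10, 49) = 27.
Set U(9.5, y) = 27 and solve.
With x = 9.5: √y = 27 − 2·9.5 = 8, so √y = 8 and y = 64.
Check: U(9.5, 64) = 27.

y = 64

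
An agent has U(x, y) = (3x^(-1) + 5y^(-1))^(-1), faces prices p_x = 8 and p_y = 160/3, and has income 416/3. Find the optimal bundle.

x* = 4, y* = 2

For CES with ρ = -1, MRS = (3/5)·(y/x)^2.
Tangency: set MRS = p_x/p_y = 8/(160/3) = 0.15.
So (y/x)^2 = 0.25; taking the square root, y/x = 0.5, i.e. y = 0.5·x.
Substitute into the budget 8·x + (160/3)·y = 416/3: (104/3)·x = 416/3, so x* = 4 and y* = 0.5·4 = 2.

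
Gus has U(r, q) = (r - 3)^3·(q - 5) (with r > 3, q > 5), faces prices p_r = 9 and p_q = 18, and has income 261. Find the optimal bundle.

r* = 15, q* = 7

MU_r = 3·(r−3)^2·(q−5), MU_q = (r−3)^3.
MRS = (3/1)·(q−5)/(r−3).
Tangency: set MRS = p_r/p_q = 9/18 = 0.5.
So (3/1)·(q − 5)/(r − 3) = 0.5, i.e. (q − 5) = (1/6)·(r − 3).
Rewrite the budget in excess-of-subsistence terms: 9·(r − 3) + 18·(q − 5) = 261 − 9·3 − 18·5 = 144.
Substituting, 12·(r − 3) = 144, so r − 3 = 12 and r* = 15.
Then q − 5 = (1/6)·12 = 2, so q* = 7.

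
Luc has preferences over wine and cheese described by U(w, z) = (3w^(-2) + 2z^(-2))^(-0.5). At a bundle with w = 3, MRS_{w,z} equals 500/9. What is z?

z = 10

For CES with ρ = -2, MRS = (3/2)·(z/w)^3.
Setting (3/2)·(z/3)^3 = 500/9 gives (z/3)^3 = 1000/27, so z/3 = 10/3 and z = 10.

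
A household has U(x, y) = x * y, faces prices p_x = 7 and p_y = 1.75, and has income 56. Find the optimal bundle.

x* = 4, y* = 16

MU_x = y and MU_y = x.
MRS = MU_x/MU_y = y/x.
Tangency: set MRS = p_x/p_y = 7/1.75 = 4.
So y/x = 4, i.e. y = 4·x.
Substitute into the budget 7·x + 1.75·y = 56: 14·x = 56, so x* = 4.
Then y* = 4·4 = 16.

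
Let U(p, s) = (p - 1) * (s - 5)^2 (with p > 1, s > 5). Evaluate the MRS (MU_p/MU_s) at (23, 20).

MU_p = (s−5)^2, MU_s = 2·(p−1)·(s−5).
MRS = (1/2)·(s−5)/(p−1).
At (23, 20): MRS = 15/44.
So at (23, 20) the consumer would give up 15/44 units of s for one more unit of p.

MRS = 15/44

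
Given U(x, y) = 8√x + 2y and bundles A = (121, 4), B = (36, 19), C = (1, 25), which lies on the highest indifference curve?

Bundle A

Evaluate utility at each bundle:
U(A) = 96.000.
U(B) = 86.000.
U(C) = 58.000.
Highest utility is A, so A ≻ B ≻ C.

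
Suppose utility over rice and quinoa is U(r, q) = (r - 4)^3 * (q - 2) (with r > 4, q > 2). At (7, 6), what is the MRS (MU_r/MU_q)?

MU_r = 3·(r−4)^2·(q−2), MU_q = (r−4)^3.
MRS = (3/1)·(q−2)/(r−4).
At (7, 6): MRS = 4.
So at (7, 6) the consumer would give up 4 units of q for one more unit of r.

MRS = 4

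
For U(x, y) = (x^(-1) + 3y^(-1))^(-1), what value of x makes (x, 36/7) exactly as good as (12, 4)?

x = 4

U depends on (x, y) only through S = x^(-1) + 3y^(-1), so equal utility means equal S. At (12, 4): S = 5/6.
With y = 36/7: 3·(36/7)^(-1) = 7/12, so x^(-1) = 5/6 − 7/12 = 0.25.
Hence x = 1/0.25 = 4.
Check: U(4, 36/7) = 1.2.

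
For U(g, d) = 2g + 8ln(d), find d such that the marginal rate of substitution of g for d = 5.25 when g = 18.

d = 21

MU_g = 2, MU_d = 8/d.
MRS = 2 ÷ (8/d).
MRS depends only on d: 0.25·d = 5.25 ⇒ d = 5.25/0.25 = 21.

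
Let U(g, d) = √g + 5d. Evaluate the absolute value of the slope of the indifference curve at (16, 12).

MU_g = 1/(2√g), MU_d = 5.
MRS = 1/(2√g) ÷ 5.
At (16, 12): MRS = 1/40.
So at (16, 12) the consumer would give up 1/40 units of d for one more unit of g.

MRS = 1/40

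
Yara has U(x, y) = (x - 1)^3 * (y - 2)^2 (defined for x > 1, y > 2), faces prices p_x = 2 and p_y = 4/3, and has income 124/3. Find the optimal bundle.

x* = 12, y* = 13

MU_x = 3·(x−1)^2·(y−2)^2, MU_y = 2·(x−1)^3·(y−2).
MRS = (3/2)·(y−2)/(x−1).
Tangency: set MRS = p_x/p_y = 2/(4/3) = 1.5.
So (3/2)·(y − 2)/(x − 1) = 1.5, i.e. (y − 2) = (x − 1).
Rewrite the budget in excess-of-subsistence terms: 2·(x − 1) + (4/3)·(y − 2) = 124/3 − 2·1 − (4/3)·2 = 110/3.
Substituting, (10/3)·(x − 1) = 110/3, so x − 1 = 11 and x* = 12.
Then y − 2 = 11, so y* = 13.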